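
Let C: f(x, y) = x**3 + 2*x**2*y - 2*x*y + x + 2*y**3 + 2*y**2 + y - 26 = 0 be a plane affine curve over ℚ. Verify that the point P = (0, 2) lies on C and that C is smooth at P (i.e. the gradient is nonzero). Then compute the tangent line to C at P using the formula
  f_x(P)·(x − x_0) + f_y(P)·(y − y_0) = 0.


Tangent line at P: -3*x + 33*y - 66 = 0.

Step 1: f(0, 2) = 0, so P lies on C.
Step 2: partial derivatives
  f_x(x, y) = 3*x**2 + 4*x*y - 2*y + 1, f_y(x, y) = 2*x**2 - 2*x + 6*y**2 + 4*y + 1.
  f_x(P) = -3, f_y(P) = 33 (gradient nonzero, so P is smooth).
Step 3: tangent line at P: -3·(x − 0) + 33·(y − 2) = 0.
Expanding: -3*x + 33*y - 66 = 0.


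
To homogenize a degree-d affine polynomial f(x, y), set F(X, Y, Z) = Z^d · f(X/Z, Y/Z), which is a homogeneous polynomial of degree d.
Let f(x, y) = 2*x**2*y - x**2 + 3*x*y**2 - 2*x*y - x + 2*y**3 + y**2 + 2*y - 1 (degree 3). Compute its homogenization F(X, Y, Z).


F(X, Y, Z) = 2*X**2*Y - X**2*Z + 3*X*Y**2 - 2*X*Y*Z - X*Z**2 + 2*Y**3 + Y**2*Z + 2*Y*Z**2 - Z**3

deg(f) = 3.
Substitute x = X/Z, y = Y/Z into f, then multiply by Z^3.
  monomial 2·x^2·y^1 ↦ 2·X^2·Y^1·Z^0.
  monomial -1·x^2·y^0 ↦ -1·X^2·Y^0·Z^1.
  monomial 3·x^1·y^2 ↦ 3·X^1·Y^2·Z^0.
  monomial -2·x^1·y^1 ↦ -2·X^1·Y^1·Z^1.
  monomial -1·x^1·y^0 ↦ -1·X^1·Y^0·Z^2.
  monomial 2·x^0·y^3 ↦ 2·X^0·Y^3·Z^0.
  monomial 1·x^0·y^2 ↦ 1·X^0·Y^2·Z^1.
  monomial 2·x^0·y^1 ↦ 2·X^0·Y^1·Z^2.
  monomial -1·x^0·y^0 ↦ -1·X^0·Y^0·Z^3.
Collecting: F(X, Y, Z) = 2*X**2*Y - X**2*Z + 3*X*Y**2 - 2*X*Y*Z - X*Z**2 + 2*Y**3 + Y**2*Z + 2*Y*Z**2 - Z**3.


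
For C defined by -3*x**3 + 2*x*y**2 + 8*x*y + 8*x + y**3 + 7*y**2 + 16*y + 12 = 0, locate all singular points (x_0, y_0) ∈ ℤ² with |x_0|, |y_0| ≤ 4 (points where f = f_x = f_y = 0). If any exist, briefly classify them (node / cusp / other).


Singular points: {(0, -2)}; classification: cusp.

Compute partial derivatives:
  f_x = -9*x**2 + 2*y**2 + 8*y + 8.
  f_y = 4*x*y + 8*x + 3*y**2 + 14*y + 16.
Scan x_0 ∈ {−4, ..., 4}. For each x_0, f_y(x_0, y) is a polynomial in y; find its integer roots y ∈ {−4, ..., 4}, then test f_x and f at those candidates.
  x = -4: f_y(-4, y) = 3*y**2 - 2*y - 16; vanishes at y ∈ {-2}. (-4, -2): f_x = -144 ≠ 0.
  x = -3: f_y(-3, y) = 3*y**2 + 2*y - 8; vanishes at y ∈ {-2}. (-3, -2): f_x = -81 ≠ 0.
  x = -2: f_y(-2, y) = 3*y**2 + 6*y; vanishes at y ∈ {-2, 0}. (-2, -2): f_x = -36 ≠ 0; (-2, 0): f_x = -28 ≠ 0.
  x = -1: f_y(-1, y) = 3*y**2 + 10*y + 8; vanishes at y ∈ {-2}. (-1, -2): f_x = -9 ≠ 0.
  x = 0: f_y(0, y) = 3*y**2 + 14*y + 16; vanishes at y ∈ {-2}. (0, -2): f_x = 0, f = 0 — SINGULAR.
  x = 1: f_y(1, y) = 3*y**2 + 18*y + 24; vanishes at y ∈ {-4, -2}. (1, -4): f_x = -1 ≠ 0; (1, -2): f_x = -9 ≠ 0.
  x = 2: f_y(2, y) = 3*y**2 + 22*y + 32; vanishes at y ∈ {-2}. (2, -2): f_x = -36 ≠ 0.
  x = 3: f_y(3, y) = 3*y**2 + 26*y + 40; vanishes at y ∈ {-2}. (3, -2): f_x = -81 ≠ 0.
  x = 4: f_y(4, y) = 3*y**2 + 30*y + 48; vanishes at y ∈ {-2}. (4, -2): f_x = -144 ≠ 0.
Only singular point on the grid: (0, -2).
Classify: substitute x = 0 + u, y = -2 + v and expand: f = -3*u**3 + 2*u*v**2 + v**3 + v**2.
No constant or linear terms (consistent with a singular point). Quadratic part: v**2. Cubic part: -3*u**3 + 2*u*v**2 + v**3.
The quadratic part v**2 is a perfect square, so there is a single (double) tangent line v = 0, i.e. y = -2. Restricting the cubic part to that line (v = 0) leaves -3*u**3 ≠ 0, so f is not divisible by v and the branch is v² ≈ 3*u**3 to lowest order — this is a cusp.
Classification: cusp.


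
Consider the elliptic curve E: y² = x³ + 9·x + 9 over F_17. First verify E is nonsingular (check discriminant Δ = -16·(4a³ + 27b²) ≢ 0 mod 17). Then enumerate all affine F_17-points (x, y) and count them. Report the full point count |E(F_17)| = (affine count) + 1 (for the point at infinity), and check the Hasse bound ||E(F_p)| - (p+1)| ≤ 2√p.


Affine points = {(0, 3), (0, 14), (1, 6), (1, 11), (2, 1), (2, 16), (5, 3), (5, 14), (8, 7), (8, 10), (12, 3), (12, 14), (15, 0), (16, 4), (16, 13)}; affine count = 15; |E(F_17)| = 16.

Discriminant check: Δ ∝ 4a³ + 27b² = 4·9³ + 27·9² = 4·729 + 27·81 ≡ 3 (mod 17). Nonzero ⇒ E is nonsingular.
For each x ∈ F_17, compute rhs = x³ + 9·x + 9 mod 17, then count y ∈ F_17 with y² ≡ rhs.
  x = 0: rhs = 9, matching y values: 3, 14 (2 points).
  x = 1: rhs = 2, matching y values: 6, 11 (2 points).
  x = 2: rhs = 1, matching y values: 1, 16 (2 points).
  x = 3: rhs = 12, matching y values: none (0 points).
  x = 4: rhs = 7, matching y values: none (0 points).
  x = 5: rhs = 9, matching y values: 3, 14 (2 points).
  x = 6: rhs = 7, matching y values: none (0 points).
  x = 7: rhs = 7, matching y values: none (0 points).
  x = 8: rhs = 15, matching y values: 7, 10 (2 points).
  x = 9: rhs = 3, matching y values: none (0 points).
  x = 10: rhs = 11, matching y values: none (0 points).
  x = 11: rhs = 11, matching y values: none (0 points).
  x = 12: rhs = 9, matching y values: 3, 14 (2 points).
  x = 13: rhs = 11, matching y values: none (0 points).
  x = 14: rhs = 6, matching y values: none (0 points).
  x = 15: rhs = 0, matching y values: 0 (1 points).
  x = 16: rhs = 16, matching y values: 4, 13 (2 points).
Total affine count: 15.
Full point count |E(F_17)| = 15 + 1 = 16.
Hasse bound: |16 − (17+1)| = |-2| = 2 ≤ 2√17 ≈ 8.2462 ✓.


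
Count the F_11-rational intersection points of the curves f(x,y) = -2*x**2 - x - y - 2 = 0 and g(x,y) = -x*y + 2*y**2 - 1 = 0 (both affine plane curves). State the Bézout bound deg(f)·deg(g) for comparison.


Common zeros: ∅; count = 0; Bézout bound = 4.

deg(f) = 2, deg(g) = 2, so Bézout bound = 4.
Scan x ∈ F_11. For each x, list the y ∈ F_11 with f(x, y) ≡ 0 and those with g(x, y) ≡ 0 (mod 11); the common zeros in that column are the intersection.
  x = 0: f ≡ 0 at y ∈ {9}; g ≡ 0 at y ∈ ∅; common: ∅.
  x = 1: f ≡ 0 at y ∈ {6}; g ≡ 0 at y ∈ {1, 5}; common: ∅.
  x = 2: f ≡ 0 at y ∈ {10}; g ≡ 0 at y ∈ {3, 9}; common: ∅.
  x = 3: f ≡ 0 at y ∈ {10}; g ≡ 0 at y ∈ ∅; common: ∅.
  x = 4: f ≡ 0 at y ∈ {6}; g ≡ 0 at y ∈ ∅; common: ∅.
  x = 5: f ≡ 0 at y ∈ {9}; g ≡ 0 at y ∈ {4}; common: ∅.
  x = 6: f ≡ 0 at y ∈ {8}; g ≡ 0 at y ∈ {7}; common: ∅.
  x = 7: f ≡ 0 at y ∈ {3}; g ≡ 0 at y ∈ ∅; common: ∅.
  x = 8: f ≡ 0 at y ∈ {5}; g ≡ 0 at y ∈ ∅; common: ∅.
  x = 9: f ≡ 0 at y ∈ {3}; g ≡ 0 at y ∈ {2, 8}; common: ∅.
  x = 10: f ≡ 0 at y ∈ {8}; g ≡ 0 at y ∈ {6, 10}; common: ∅.
Collecting: common zeros = ∅, so the count is 0.
Comparison with the Bézout bound: 0 ≤ 4 = deg(f)·deg(g), as expected for curves with no common component (the affine F_11-count falls short of the bound because intersections may lie at infinity, over extension fields, or carry multiplicity).


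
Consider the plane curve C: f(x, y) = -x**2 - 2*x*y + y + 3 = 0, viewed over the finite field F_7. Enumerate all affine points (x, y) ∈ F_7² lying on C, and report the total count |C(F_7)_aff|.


Affine F_7-points: {(0, 4), (1, 2), (2, 2), (3, 3), (5, 3), (6, 4)}; count = 6.

For each of the 49 pairs (x, y) ∈ F_7², evaluate f(x, y) mod 7. Record the zeros.
  x = 0: [0↦3, 1↦4, 2↦5, 3↦6, 4↦0, 5↦1, 6↦2]  zeros at y ∈ {4}
  x = 1: [0↦2, 1↦1, 2↦0, 3↦6, 4↦5, 5↦4, 6↦3]  zeros at y ∈ {2}
  x = 2: [0↦6, 1↦3, 2↦0, 3↦4, 4↦1, 5↦5, 6↦2]  zeros at y ∈ {2}
  x = 3: [0↦1, 1↦3, 2↦5, 3↦0, 4↦2, 5↦4, 6↦6]  zeros at y ∈ {3}
  x = 4: [0↦1, 1↦1, 2↦1, 3↦1, 4↦1, 5↦1, 6↦1]  zeros at y ∈ ∅
  x = 5: [0↦6, 1↦4, 2↦2, 3↦0, 4↦5, 5↦3, 6↦1]  zeros at y ∈ {3}
  x = 6: [0↦2, 1↦5, 2↦1, 3↦4, 4↦0, 5↦3, 6↦6]  zeros at y ∈ {4}
Collecting zeros: affine points = {(0, 4), (1, 2), (2, 2), (3, 3), (5, 3), (6, 4)}.
Total count |C(F_7)_aff| = 6.


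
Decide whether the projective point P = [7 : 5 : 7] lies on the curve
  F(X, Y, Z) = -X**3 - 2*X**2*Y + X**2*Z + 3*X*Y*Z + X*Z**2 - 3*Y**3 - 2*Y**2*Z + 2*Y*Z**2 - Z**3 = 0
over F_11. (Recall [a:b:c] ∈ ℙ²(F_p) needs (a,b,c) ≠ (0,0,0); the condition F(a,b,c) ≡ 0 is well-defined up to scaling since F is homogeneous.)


F(7,5,7) ≡ 10 (mod 11); P is NOT on the curve.

Evaluate F(7, 5, 7) term-by-term (mod 11).
  -X**3 ↦ -1·343·1·1 = -343
  -2*X**2*Y ↦ -2·49·5·1 = -490
  X**2*Z ↦ 1·49·1·7 = 343
  3*X*Y*Z ↦ 3·7·5·7 = 735
  X*Z**2 ↦ 1·7·1·49 = 343
  -3*Y**3 ↦ -3·1·125·1 = -375
  -2*Y**2*Z ↦ -2·1·25·7 = -350
  2*Y*Z**2 ↦ 2·1·5·49 = 490
  -Z**3 ↦ -1·1·1·343 = -343
Sum: F(7, 5, 7) = (-343) + (-490) + (343) + (735) + (343) + (-375) + (-350) + (490) + (-343) = 10.
Reducing mod 11: 10 ≡ 10 (mod 11).
Since F(a, b, c) ≡ 10 ≠ 0 (mod 11), P does NOT lie on the curve.


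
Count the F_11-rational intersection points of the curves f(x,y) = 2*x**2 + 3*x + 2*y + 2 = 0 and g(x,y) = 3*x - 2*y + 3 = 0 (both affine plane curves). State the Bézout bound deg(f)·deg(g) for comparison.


Common zeros: ∅; count = 0; Bézout bound = 2.

deg(f) = 2, deg(g) = 1, so Bézout bound = 2.
Scan x ∈ F_11. For each x, list the y ∈ F_11 with f(x, y) ≡ 0 and those with g(x, y) ≡ 0 (mod 11); the common zeros in that column are the intersection.
  x = 0: f ≡ 0 at y ∈ {10}; g ≡ 0 at y ∈ {7}; common: ∅.
  x = 1: f ≡ 0 at y ∈ {2}; g ≡ 0 at y ∈ {3}; common: ∅.
  x = 2: f ≡ 0 at y ∈ {3}; g ≡ 0 at y ∈ {10}; common: ∅.
  x = 3: f ≡ 0 at y ∈ {2}; g ≡ 0 at y ∈ {6}; common: ∅.
  x = 4: f ≡ 0 at y ∈ {10}; g ≡ 0 at y ∈ {2}; common: ∅.
  x = 5: f ≡ 0 at y ∈ {5}; g ≡ 0 at y ∈ {9}; common: ∅.
  x = 6: f ≡ 0 at y ∈ {9}; g ≡ 0 at y ∈ {5}; common: ∅.
  x = 7: f ≡ 0 at y ∈ {0}; g ≡ 0 at y ∈ {1}; common: ∅.
  x = 8: f ≡ 0 at y ∈ {0}; g ≡ 0 at y ∈ {8}; common: ∅.
  x = 9: f ≡ 0 at y ∈ {9}; g ≡ 0 at y ∈ {4}; common: ∅.
  x = 10: f ≡ 0 at y ∈ {5}; g ≡ 0 at y ∈ {0}; common: ∅.
Collecting: common zeros = ∅, so the count is 0.
Comparison with the Bézout bound: 0 ≤ 2 = deg(f)·deg(g), as expected for curves with no common component (the affine F_11-count falls short of the bound because intersections may lie at infinity, over extension fields, or carry multiplicity).


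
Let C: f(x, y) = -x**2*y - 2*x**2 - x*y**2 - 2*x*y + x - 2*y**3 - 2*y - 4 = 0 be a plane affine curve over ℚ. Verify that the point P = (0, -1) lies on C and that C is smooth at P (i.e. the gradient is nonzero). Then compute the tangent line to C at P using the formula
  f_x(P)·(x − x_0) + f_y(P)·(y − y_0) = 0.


Tangent line at P: 2*x - 8*y - 8 = 0.

Step 1: f(0, -1) = 0, so P lies on C.
Step 2: partial derivatives
  f_x(x, y) = -2*x*y - 4*x - y**2 - 2*y + 1, f_y(x, y) = -x**2 - 2*x*y - 2*x - 6*y**2 - 2.
  f_x(P) = 2, f_y(P) = -8 (gradient nonzero, so P is smooth).
Step 3: tangent line at P: 2·(x − 0) + -8·(y − -1) = 0.
Expanding: 2*x - 8*y - 8 = 0.


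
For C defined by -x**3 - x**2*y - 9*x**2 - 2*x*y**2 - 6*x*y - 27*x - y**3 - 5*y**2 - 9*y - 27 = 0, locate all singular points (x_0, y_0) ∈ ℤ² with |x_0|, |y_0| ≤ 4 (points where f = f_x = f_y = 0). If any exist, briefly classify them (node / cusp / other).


Singular points: {(-3, 0)}; classification: cusp.

Compute partial derivatives:
  f_x = -3*x**2 - 2*x*y - 18*x - 2*y**2 - 6*y - 27.
  f_y = -x**2 - 4*x*y - 6*x - 3*y**2 - 10*y - 9.
Scan x_0 ∈ {−4, ..., 4}. For each x_0, f_y(x_0, y) is a polynomial in y; find its integer roots y ∈ {−4, ..., 4}, then test f_x and f at those candidates.
  x = -4: f_y(-4, y) = -3*y**2 + 6*y - 1; no integer root y with |y| ≤ 4.
  x = -3: f_y(-3, y) = -3*y**2 + 2*y; vanishes at y ∈ {0}. (-3, 0): f_x = 0, f = 0 — SINGULAR.
  x = -2: f_y(-2, y) = -3*y**2 - 2*y - 1; no integer root y with |y| ≤ 4.
  x = -1: f_y(-1, y) = -3*y**2 - 6*y - 4; no integer root y with |y| ≤ 4.
  x = 0: f_y(0, y) = -3*y**2 - 10*y - 9; no integer root y with |y| ≤ 4.
  x = 1: f_y(1, y) = -3*y**2 - 14*y - 16; vanishes at y ∈ {-2}. (1, -2): f_x = -40 ≠ 0.
  x = 2: f_y(2, y) = -3*y**2 - 18*y - 25; no integer root y with |y| ≤ 4.
  x = 3: f_y(3, y) = -3*y**2 - 22*y - 36; no integer root y with |y| ≤ 4.
  x = 4: f_y(4, y) = -3*y**2 - 26*y - 49; no integer root y with |y| ≤ 4.
Only singular point on the grid: (-3, 0).
Classify: substitute x = -3 + u, y = 0 + v and expand: f = -u**3 - u**2*v - 2*u*v**2 - v**3 + v**2.
No constant or linear terms (consistent with a singular point). Quadratic part: v**2. Cubic part: -u**3 - u**2*v - 2*u*v**2 - v**3.
The quadratic part v**2 is a perfect square, so there is a single (double) tangent line v = 0, i.e. y = 0. Restricting the cubic part to that line (v = 0) leaves -u**3 ≠ 0, so f is not divisible by v and the branch is v² ≈ u**3 to lowest order — this is a cusp.
Classification: cusp.


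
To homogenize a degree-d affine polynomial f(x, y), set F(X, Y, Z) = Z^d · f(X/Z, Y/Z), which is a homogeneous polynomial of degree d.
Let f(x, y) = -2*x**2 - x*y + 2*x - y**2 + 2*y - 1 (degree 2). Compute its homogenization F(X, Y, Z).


F(X, Y, Z) = -2*X**2 - X*Y + 2*X*Z - Y**2 + 2*Y*Z - Z**2

deg(f) = 2.
Substitute x = X/Z, y = Y/Z into f, then multiply by Z^2.
  monomial -2·x^2·y^0 ↦ -2·X^2·Y^0·Z^0.
  monomial -1·x^1·y^1 ↦ -1·X^1·Y^1·Z^0.
  monomial 2·x^1·y^0 ↦ 2·X^1·Y^0·Z^1.
  monomial -1·x^0·y^2 ↦ -1·X^0·Y^2·Z^0.
  monomial 2·x^0·y^1 ↦ 2·X^0·Y^1·Z^1.
  monomial -1·x^0·y^0 ↦ -1·X^0·Y^0·Z^2.
Collecting: F(X, Y, Z) = -2*X**2 - X*Y + 2*X*Z - Y**2 + 2*Y*Z - Z**2.


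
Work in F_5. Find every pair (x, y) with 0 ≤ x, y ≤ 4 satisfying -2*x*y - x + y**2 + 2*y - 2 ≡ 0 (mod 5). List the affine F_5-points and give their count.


Affine F_5-points: {(2, 1), (3, 0), (3, 4), (4, 3)}; count = 4.

For each of the 25 pairs (x, y) ∈ F_5², evaluate f(x, y) mod 5. Record the zeros.
  x = 0: [0↦3, 1↦1, 2↦1, 3↦3, 4↦2]  zeros at y ∈ ∅
  x = 1: [0↦2, 1↦3, 2↦1, 3↦1, 4↦3]  zeros at y ∈ ∅
  x = 2: [0↦1, 1↦0, 2↦1, 3↦4, 4↦4]  zeros at y ∈ {1}
  x = 3: [0↦0, 1↦2, 2↦1, 3↦2, 4↦0]  zeros at y ∈ {0, 4}
  x = 4: [0↦4, 1↦4, 2↦1, 3↦0, 4↦1]  zeros at y ∈ {3}
Collecting zeros: affine points = {(2, 1), (3, 0), (3, 4), (4, 3)}.
Total count |C(F_5)_aff| = 4.


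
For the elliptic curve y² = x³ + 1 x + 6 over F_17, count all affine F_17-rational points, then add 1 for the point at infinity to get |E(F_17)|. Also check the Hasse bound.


Affine points = {(1, 5), (1, 12), (2, 4), (2, 13), (3, 6), (3, 11), (5, 0), (7, 4), (7, 13), (8, 4), (8, 13), (9, 8), (9, 9), (10, 8), (10, 9), (15, 8), (15, 9), (16, 2), (16, 15)}; affine count = 19; |E(F_17)| = 20.

Discriminant check: Δ ∝ 4a³ + 27b² = 4·1³ + 27·6² = 4·1 + 27·36 ≡ 7 (mod 17). Nonzero ⇒ E is nonsingular.
For each x ∈ F_17, compute rhs = x³ + 1·x + 6 mod 17, then count y ∈ F_17 with y² ≡ rhs.
  x = 0: rhs = 6, matching y values: none (0 points).
  x = 1: rhs = 8, matching y values: 5, 12 (2 points).
  x = 2: rhs = 16, matching y values: 4, 13 (2 points).
  x = 3: rhs = 2, matching y values: 6, 11 (2 points).
  x = 4: rhs = 6, matching y values: none (0 points).
  x = 5: rhs = 0, matching y values: 0 (1 points).
  x = 6: rhs = 7, matching y values: none (0 points).
  x = 7: rhs = 16, matching y values: 4, 13 (2 points).
  x = 8: rhs = 16, matching y values: 4, 13 (2 points).
  x = 9: rhs = 13, matching y values: 8, 9 (2 points).
  x = 10: rhs = 13, matching y values: 8, 9 (2 points).
  x = 11: rhs = 5, matching y values: none (0 points).
  x = 12: rhs = 12, matching y values: none (0 points).
  x = 13: rhs = 6, matching y values: none (0 points).
  x = 14: rhs = 10, matching y values: none (0 points).
  x = 15: rhs = 13, matching y values: 8, 9 (2 points).
  x = 16: rhs = 4, matching y values: 2, 15 (2 points).
Total affine count: 19.
Full point count |E(F_17)| = 19 + 1 = 20.
Hasse bound: |20 − (17+1)| = |2| = 2 ≤ 2√17 ≈ 8.2462 ✓.


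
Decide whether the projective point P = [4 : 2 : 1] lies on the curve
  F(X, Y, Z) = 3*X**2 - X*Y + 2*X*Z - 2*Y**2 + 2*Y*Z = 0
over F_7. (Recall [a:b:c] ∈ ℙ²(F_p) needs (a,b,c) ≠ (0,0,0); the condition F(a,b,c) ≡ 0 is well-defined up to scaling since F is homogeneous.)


F(4,2,1) ≡ 2 (mod 7); P is NOT on the curve.

Evaluate F(4, 2, 1) term-by-term (mod 7).
  3*X**2 ↦ 3·16·1·1 = 48
  -X*Y ↦ -1·4·2·1 = -8
  2*X*Z ↦ 2·4·1·1 = 8
  -2*Y**2 ↦ -2·1·4·1 = -8
  2*Y*Z ↦ 2·1·2·1 = 4
Sum: F(4, 2, 1) = (48) + (-8) + (8) + (-8) + (4) = 44.
Reducing mod 7: 44 ≡ 2 (mod 7).
Since F(a, b, c) ≡ 2 ≠ 0 (mod 7), P does NOT lie on the curve.


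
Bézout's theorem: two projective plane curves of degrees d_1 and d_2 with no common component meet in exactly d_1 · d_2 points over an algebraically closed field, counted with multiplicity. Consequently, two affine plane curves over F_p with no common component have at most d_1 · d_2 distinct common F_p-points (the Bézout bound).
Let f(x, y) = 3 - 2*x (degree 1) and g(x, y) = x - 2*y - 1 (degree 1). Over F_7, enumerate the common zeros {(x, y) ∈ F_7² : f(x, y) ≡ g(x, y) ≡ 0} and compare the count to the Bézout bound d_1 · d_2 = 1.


Common zeros: {(5, 2)}; count = 1; Bézout bound = 1.

deg(f) = 1, deg(g) = 1, so Bézout bound = 1.
Scan x ∈ F_7. For each x, list the y ∈ F_7 with f(x, y) ≡ 0 and those with g(x, y) ≡ 0 (mod 7); the common zeros in that column are the intersection.
  x = 0: f ≡ 0 at y ∈ ∅; g ≡ 0 at y ∈ {3}; common: ∅.
  x = 1: f ≡ 0 at y ∈ ∅; g ≡ 0 at y ∈ {0}; common: ∅.
  x = 2: f ≡ 0 at y ∈ ∅; g ≡ 0 at y ∈ {4}; common: ∅.
  x = 3: f ≡ 0 at y ∈ ∅; g ≡ 0 at y ∈ {1}; common: ∅.
  x = 4: f ≡ 0 at y ∈ ∅; g ≡ 0 at y ∈ {5}; common: ∅.
  x = 5: f ≡ 0 at y ∈ {0, 1, 2, 3, 4, 5, 6}; g ≡ 0 at y ∈ {2}; common: {2}.
  x = 6: f ≡ 0 at y ∈ ∅; g ≡ 0 at y ∈ {6}; common: ∅.
Collecting: common zeros = {(5, 2)}, so the count is 1.
Comparison with the Bézout bound: 1 ≤ 1 = deg(f)·deg(g), as expected for curves with no common component (the bound is attained).


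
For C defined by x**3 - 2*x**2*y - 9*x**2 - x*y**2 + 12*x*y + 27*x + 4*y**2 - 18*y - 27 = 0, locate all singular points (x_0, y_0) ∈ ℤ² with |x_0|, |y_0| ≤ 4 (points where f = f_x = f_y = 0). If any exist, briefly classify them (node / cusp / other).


Singular points: {(3, 0)}; classification: cusp.

Compute partial derivatives:
  f_x = 3*x**2 - 4*x*y - 18*x - y**2 + 12*y + 27.
  f_y = -2*x**2 - 2*x*y + 12*x + 8*y - 18.
Scan x_0 ∈ {−4, ..., 4}. For each x_0, f_y(x_0, y) is a polynomial in y; find its integer roots y ∈ {−4, ..., 4}, then test f_x and f at those candidates.
  x = -4: f_y(-4, y) = 16*y - 98; no integer root y with |y| ≤ 4.
  x = -3: f_y(-3, y) = 14*y - 72; no integer root y with |y| ≤ 4.
  x = -2: f_y(-2, y) = 12*y - 50; no integer root y with |y| ≤ 4.
  x = -1: f_y(-1, y) = 10*y - 32; no integer root y with |y| ≤ 4.
  x = 0: f_y(0, y) = 8*y - 18; no integer root y with |y| ≤ 4.
  x = 1: f_y(1, y) = 6*y - 8; no integer root y with |y| ≤ 4.
  x = 2: f_y(2, y) = 4*y - 2; no integer root y with |y| ≤ 4.
  x = 3: f_y(3, y) = 2*y; vanishes at y ∈ {0}. (3, 0): f_x = 0, f = 0 — SINGULAR.
  x = 4: f_y(4, y) = -2; no integer root y with |y| ≤ 4.
Only singular point on the grid: (3, 0).
Classify: substitute x = 3 + u, y = 0 + v and expand: f = u**3 - 2*u**2*v - u*v**2 + v**2.
No constant or linear terms (consistent with a singular point). Quadratic part: v**2. Cubic part: u**3 - 2*u**2*v - u*v**2.
The quadratic part v**2 is a perfect square, so there is a single (double) tangent line v = 0, i.e. y = 0. Restricting the cubic part to that line (v = 0) leaves u**3 ≠ 0, so f is not divisible by v and the branch is v² ≈ -u**3 to lowest order — this is a cusp.
Classification: cusp.


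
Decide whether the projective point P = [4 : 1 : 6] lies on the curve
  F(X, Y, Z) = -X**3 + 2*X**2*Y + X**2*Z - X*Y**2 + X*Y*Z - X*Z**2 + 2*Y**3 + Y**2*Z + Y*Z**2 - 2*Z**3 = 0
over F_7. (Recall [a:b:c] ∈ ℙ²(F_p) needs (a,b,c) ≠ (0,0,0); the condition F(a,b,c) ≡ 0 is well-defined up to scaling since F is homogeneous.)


F(4,1,6) ≡ 0 (mod 7); P is on the curve.

Evaluate F(4, 1, 6) term-by-term (mod 7).
  -X**3 ↦ -1·64·1·1 = -64
  2*X**2*Y ↦ 2·16·1·1 = 32
  X**2*Z ↦ 1·16·1·6 = 96
  -X*Y**2 ↦ -1·4·1·1 = -4
  X*Y*Z ↦ 1·4·1·6 = 24
  -X*Z**2 ↦ -1·4·1·36 = -144
  2*Y**3 ↦ 2·1·1·1 = 2
  Y**2*Z ↦ 1·1·1·6 = 6
  Y*Z**2 ↦ 1·1·1·36 = 36
  -2*Z**3 ↦ -2·1·1·216 = -432
Sum: F(4, 1, 6) = (-64) + (32) + (96) + (-4) + (24) + (-144) + (2) + (6) + (36) + (-432) = -448.
Reducing mod 7: -448 ≡ 0 (mod 7).
Since F(a, b, c) ≡ 0 (mod 7), P lies on the curve.


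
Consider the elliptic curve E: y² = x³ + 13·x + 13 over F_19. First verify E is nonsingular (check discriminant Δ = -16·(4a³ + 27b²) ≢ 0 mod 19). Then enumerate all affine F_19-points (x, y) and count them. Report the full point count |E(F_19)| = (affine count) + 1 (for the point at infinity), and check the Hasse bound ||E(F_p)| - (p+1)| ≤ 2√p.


Affine points = {(2, 3), (2, 16), (9, 2), (9, 17), (11, 9), (11, 10), (12, 4), (12, 15), (13, 2), (13, 17), (15, 7), (15, 12), (16, 2), (16, 17), (17, 6), (17, 13)}; affine count = 16; |E(F_19)| = 17.

Discriminant check: Δ ∝ 4a³ + 27b² = 4·13³ + 27·13² = 4·2197 + 27·169 ≡ 13 (mod 19). Nonzero ⇒ E is nonsingular.
For each x ∈ F_19, compute rhs = x³ + 13·x + 13 mod 19, then count y ∈ F_19 with y² ≡ rhs.
  x = 0: rhs = 13, matching y values: none (0 points).
  x = 1: rhs = 8, matching y values: none (0 points).
  x = 2: rhs = 9, matching y values: 3, 16 (2 points).
  x = 3: rhs = 3, matching y values: none (0 points).
  x = 4: rhs = 15, matching y values: none (0 points).
  x = 5: rhs = 13, matching y values: none (0 points).
  x = 6: rhs = 3, matching y values: none (0 points).
  x = 7: rhs = 10, matching y values: none (0 points).
  x = 8: rhs = 2, matching y values: none (0 points).
  x = 9: rhs = 4, matching y values: 2, 17 (2 points).
  x = 10: rhs = 3, matching y values: none (0 points).
  x = 11: rhs = 5, matching y values: 9, 10 (2 points).
  x = 12: rhs = 16, matching y values: 4, 15 (2 points).
  x = 13: rhs = 4, matching y values: 2, 17 (2 points).
  x = 14: rhs = 13, matching y values: none (0 points).
  x = 15: rhs = 11, matching y values: 7, 12 (2 points).
  x = 16: rhs = 4, matching y values: 2, 17 (2 points).
  x = 17: rhs = 17, matching y values: 6, 13 (2 points).
  x = 18: rhs = 18, matching y values: none (0 points).
Total affine count: 16.
Full point count |E(F_19)| = 16 + 1 = 17.
Hasse bound: |17 − (19+1)| = |-3| = 3 ≤ 2√19 ≈ 8.7178 ✓.


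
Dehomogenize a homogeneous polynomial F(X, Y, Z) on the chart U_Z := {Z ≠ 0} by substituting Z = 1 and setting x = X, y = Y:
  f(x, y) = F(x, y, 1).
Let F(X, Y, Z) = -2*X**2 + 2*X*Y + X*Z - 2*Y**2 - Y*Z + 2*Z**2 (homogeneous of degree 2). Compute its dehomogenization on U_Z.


f(x, y) = -2*x**2 + 2*x*y + x - 2*y**2 - y + 2

On U_Z we set Z = 1. Each monomial c·X^i·Y^j·Z^k in F becomes c·x^i·y^j·1^k = c·x^i·y^j.
Substituting Z = 1: F(X, Y, 1) = -2*x**2 + 2*x*y + x - 2*y**2 - y + 2.
Note: deg(f) ≤ deg(F) = 2; strict inequality happens when F is divisible by Z (lost terms).


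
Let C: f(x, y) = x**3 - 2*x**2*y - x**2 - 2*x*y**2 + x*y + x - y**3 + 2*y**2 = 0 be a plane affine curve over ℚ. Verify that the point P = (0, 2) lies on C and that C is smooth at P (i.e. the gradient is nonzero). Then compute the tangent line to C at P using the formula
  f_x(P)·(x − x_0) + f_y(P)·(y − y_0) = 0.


Tangent line at P: -5*x - 4*y + 8 = 0.

Step 1: f(0, 2) = 0, so P lies on C.
Step 2: partial derivatives
  f_x(x, y) = 3*x**2 - 4*x*y - 2*x - 2*y**2 + y + 1, f_y(x, y) = -2*x**2 - 4*x*y + x - 3*y**2 + 4*y.
  f_x(P) = -5, f_y(P) = -4 (gradient nonzero, so P is smooth).
Step 3: tangent line at P: -5·(x − 0) + -4·(y − 2) = 0.
Expanding: -5*x - 4*y + 8 = 0.


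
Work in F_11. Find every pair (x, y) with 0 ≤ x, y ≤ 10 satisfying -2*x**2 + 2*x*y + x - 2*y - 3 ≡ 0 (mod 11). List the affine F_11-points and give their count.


Affine F_11-points: {(0, 4), (2, 10), (3, 10), (4, 7), (5, 6), (6, 8), (7, 6), (8, 8), (9, 7), (10, 4)}; count = 10.

For each of the 121 pairs (x, y) ∈ F_11², evaluate f(x, y) mod 11. Record the zeros.
  x = 0: [0↦8, 1↦6, 2↦4, 3↦2, 4↦0, 5↦9, 6↦7, 7↦5, 8↦3, 9↦1, 10↦10]  zeros at y ∈ {4}
  x = 1: [0↦7, 1↦7, 2↦7, 3↦7, 4↦7, 5↦7, 6↦7, 7↦7, 8↦7, 9↦7, 10↦7]  zeros at y ∈ ∅
  x = 2: [0↦2, 1↦4, 2↦6, 3↦8, 4↦10, 5↦1, 6↦3, 7↦5, 8↦7, 9↦9, 10↦0]  zeros at y ∈ {10}
  x = 3: [0↦4, 1↦8, 2↦1, 3↦5, 4↦9, 5↦2, 6↦6, 7↦10, 8↦3, 9↦7, 10↦0]  zeros at y ∈ {10}
  x = 4: [0↦2, 1↦8, 2↦3, 3↦9, 4↦4, 5↦10, 6↦5, 7↦0, 8↦6, 9↦1, 10↦7]  zeros at y ∈ {7}
  x = 5: [0↦7, 1↦4, 2↦1, 3↦9, 4↦6, 5↦3, 6↦0, 7↦8, 8↦5, 9↦2, 10↦10]  zeros at y ∈ {6}
  x = 6: [0↦8, 1↦7, 2↦6, 3↦5, 4↦4, 5↦3, 6↦2, 7↦1, 8↦0, 9↦10, 10↦9]  zeros at y ∈ {8}
  x = 7: [0↦5, 1↦6, 2↦7, 3↦8, 4↦9, 5↦10, 6↦0, 7↦1, 8↦2, 9↦3, 10↦4]  zeros at y ∈ {6}
  x = 8: [0↦9, 1↦1, 2↦4, 3↦7, 4↦10, 5↦2, 6↦5, 7↦8, 8↦0, 9↦3, 10↦6]  zeros at y ∈ {8}
  x = 9: [0↦9, 1↦3, 2↦8, 3↦2, 4↦7, 5↦1, 6↦6, 7↦0, 8↦5, 9↦10, 10↦4]  zeros at y ∈ {7}
  x = 10: [0↦5, 1↦1, 2↦8, 3↦4, 4↦0, 5↦7, 6↦3, 7↦10, 8↦6, 9↦2, 10↦9]  zeros at y ∈ {4}
Collecting zeros: affine points = {(0, 4), (2, 10), (3, 10), (4, 7), (5, 6), (6, 8), (7, 6), (8, 8), (9, 7), (10, 4)}.
Total count |C(F_11)_aff| = 10.


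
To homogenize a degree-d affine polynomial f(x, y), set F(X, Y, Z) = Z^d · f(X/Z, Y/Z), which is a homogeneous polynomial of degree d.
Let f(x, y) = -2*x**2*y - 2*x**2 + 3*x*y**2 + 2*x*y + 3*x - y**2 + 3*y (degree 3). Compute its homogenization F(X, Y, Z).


F(X, Y, Z) = -2*X**2*Y - 2*X**2*Z + 3*X*Y**2 + 2*X*Y*Z + 3*X*Z**2 - Y**2*Z + 3*Y*Z**2

deg(f) = 3.
Substitute x = X/Z, y = Y/Z into f, then multiply by Z^3.
  monomial -2·x^2·y^1 ↦ -2·X^2·Y^1·Z^0.
  monomial -2·x^2·y^0 ↦ -2·X^2·Y^0·Z^1.
  monomial 3·x^1·y^2 ↦ 3·X^1·Y^2·Z^0.
  monomial 2·x^1·y^1 ↦ 2·X^1·Y^1·Z^1.
  monomial 3·x^1·y^0 ↦ 3·X^1·Y^0·Z^2.
  monomial -1·x^0·y^2 ↦ -1·X^0·Y^2·Z^1.
  monomial 3·x^0·y^1 ↦ 3·X^0·Y^1·Z^2.
Collecting: F(X, Y, Z) = -2*X**2*Y - 2*X**2*Z + 3*X*Y**2 + 2*X*Y*Z + 3*X*Z**2 - Y**2*Z + 3*Y*Z**2.


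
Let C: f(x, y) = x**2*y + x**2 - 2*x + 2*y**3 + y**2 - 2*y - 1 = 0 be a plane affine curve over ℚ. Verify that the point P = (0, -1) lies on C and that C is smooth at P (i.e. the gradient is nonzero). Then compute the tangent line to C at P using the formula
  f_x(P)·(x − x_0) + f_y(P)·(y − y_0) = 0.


Tangent line at P: -2*x + 2*y + 2 = 0.

Step 1: f(0, -1) = 0, so P lies on C.
Step 2: partial derivatives
  f_x(x, y) = 2*x*y + 2*x - 2, f_y(x, y) = x**2 + 6*y**2 + 2*y - 2.
  f_x(P) = -2, f_y(P) = 2 (gradient nonzero, so P is smooth).
Step 3: tangent line at P: -2·(x − 0) + 2·(y − -1) = 0.
Expanding: -2*x + 2*y + 2 = 0.


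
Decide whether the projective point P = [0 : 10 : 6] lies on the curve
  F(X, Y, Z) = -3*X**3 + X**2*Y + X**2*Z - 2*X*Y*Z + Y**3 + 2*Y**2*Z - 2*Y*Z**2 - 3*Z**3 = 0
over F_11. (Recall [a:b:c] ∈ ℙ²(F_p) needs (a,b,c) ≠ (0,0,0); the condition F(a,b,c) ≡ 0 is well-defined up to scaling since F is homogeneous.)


F(0,10,6) ≡ 7 (mod 11); P is NOT on the curve.

Evaluate F(0, 10, 6) term-by-term (mod 11).
  -3*X**3 ↦ -3·0·1·1 = 0
  X**2*Y ↦ 1·0·10·1 = 0
  X**2*Z ↦ 1·0·1·6 = 0
  -2*X*Y*Z ↦ -2·0·10·6 = 0
  Y**3 ↦ 1·1·1000·1 = 1000
  2*Y**2*Z ↦ 2·1·100·6 = 1200
  -2*Y*Z**2 ↦ -2·1·10·36 = -720
  -3*Z**3 ↦ -3·1·1·216 = -648
Sum: F(0, 10, 6) = (0) + (0) + (0) + (0) + (1000) + (1200) + (-720) + (-648) = 832.
Reducing mod 11: 832 ≡ 7 (mod 11).
Since F(a, b, c) ≡ 7 ≠ 0 (mod 11), P does NOT lie on the curve.


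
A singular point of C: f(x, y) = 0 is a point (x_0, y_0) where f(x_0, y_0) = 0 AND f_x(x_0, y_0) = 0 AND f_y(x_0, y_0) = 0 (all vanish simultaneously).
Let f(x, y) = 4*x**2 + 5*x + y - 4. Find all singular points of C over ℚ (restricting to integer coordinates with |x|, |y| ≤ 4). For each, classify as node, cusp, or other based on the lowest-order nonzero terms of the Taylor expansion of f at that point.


No singular points in the scanned grid; C is smooth there.

Compute partial derivatives:
  f_x = 8*x + 5.
  f_y = 1.
f_y = 1 is a nonzero constant, so f_y never vanishes: no point (x, y) can satisfy f = f_x = f_y = 0. In particular no (x, y) ∈ {−4, ..., 4}² is singular; the curve is smooth.


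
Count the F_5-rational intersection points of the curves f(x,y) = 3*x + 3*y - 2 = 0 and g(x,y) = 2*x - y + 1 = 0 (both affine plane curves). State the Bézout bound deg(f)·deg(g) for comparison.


Common zeros: {(1, 3)}; count = 1; Bézout bound = 1.

deg(f) = 1, deg(g) = 1, so Bézout bound = 1.
Scan x ∈ F_5. For each x, list the y ∈ F_5 with f(x, y) ≡ 0 and those with g(x, y) ≡ 0 (mod 5); the common zeros in that column are the intersection.
  x = 0: f ≡ 0 at y ∈ {4}; g ≡ 0 at y ∈ {1}; common: ∅.
  x = 1: f ≡ 0 at y ∈ {3}; g ≡ 0 at y ∈ {3}; common: {3}.
  x = 2: f ≡ 0 at y ∈ {2}; g ≡ 0 at y ∈ {0}; common: ∅.
  x = 3: f ≡ 0 at y ∈ {1}; g ≡ 0 at y ∈ {2}; common: ∅.
  x = 4: f ≡ 0 at y ∈ {0}; g ≡ 0 at y ∈ {4}; common: ∅.
Collecting: common zeros = {(1, 3)}, so the count is 1.
Comparison with the Bézout bound: 1 ≤ 1 = deg(f)·deg(g), as expected for curves with no common component (the bound is attained).


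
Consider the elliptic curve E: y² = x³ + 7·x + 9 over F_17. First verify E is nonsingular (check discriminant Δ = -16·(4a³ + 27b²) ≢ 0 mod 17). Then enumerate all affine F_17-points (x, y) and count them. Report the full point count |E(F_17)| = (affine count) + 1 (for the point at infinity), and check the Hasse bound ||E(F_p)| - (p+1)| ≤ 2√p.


Affine points = {(0, 3), (0, 14), (1, 0), (4, 4), (4, 13), (5, 4), (5, 13), (8, 4), (8, 13), (9, 6), (9, 11), (10, 5), (10, 12), (12, 6), (12, 11), (13, 6), (13, 11), (15, 2), (15, 15), (16, 1), (16, 16)}; affine count = 21; |E(F_17)| = 22.

Discriminant check: Δ ∝ 4a³ + 27b² = 4·7³ + 27·9² = 4·343 + 27·81 ≡ 6 (mod 17). Nonzero ⇒ E is nonsingular.
For each x ∈ F_17, compute rhs = x³ + 7·x + 9 mod 17, then count y ∈ F_17 with y² ≡ rhs.
  x = 0: rhs = 9, matching y values: 3, 14 (2 points).
  x = 1: rhs = 0, matching y values: 0 (1 points).
  x = 2: rhs = 14, matching y values: none (0 points).
  x = 3: rhs = 6, matching y values: none (0 points).
  x = 4: rhs = 16, matching y values: 4, 13 (2 points).
  x = 5: rhs = 16, matching y values: 4, 13 (2 points).
  x = 6: rhs = 12, matching y values: none (0 points).
  x = 7: rhs = 10, matching y values: none (0 points).
  x = 8: rhs = 16, matching y values: 4, 13 (2 points).
  x = 9: rhs = 2, matching y values: 6, 11 (2 points).
  x = 10: rhs = 8, matching y values: 5, 12 (2 points).
  x = 11: rhs = 6, matching y values: none (0 points).
  x = 12: rhs = 2, matching y values: 6, 11 (2 points).
  x = 13: rhs = 2, matching y values: 6, 11 (2 points).
  x = 14: rhs = 12, matching y values: none (0 points).
  x = 15: rhs = 4, matching y values: 2, 15 (2 points).
  x = 16: rhs = 1, matching y values: 1, 16 (2 points).
Total affine count: 21.
Full point count |E(F_17)| = 21 + 1 = 22.
Hasse bound: |22 − (17+1)| = |4| = 4 ≤ 2√17 ≈ 8.2462 ✓.


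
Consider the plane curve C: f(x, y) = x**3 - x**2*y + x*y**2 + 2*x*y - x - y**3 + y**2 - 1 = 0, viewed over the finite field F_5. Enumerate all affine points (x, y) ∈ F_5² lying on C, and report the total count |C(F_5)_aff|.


Affine F_5-points: {(0, 2), (2, 0), (2, 3), (3, 2), (4, 1), (4, 2)}; count = 6.

For each of the 25 pairs (x, y) ∈ F_5², evaluate f(x, y) mod 5. Record the zeros.
  x = 0: [0↦4, 1↦4, 2↦0, 3↦1, 4↦1]  zeros at y ∈ {2}
  x = 1: [0↦4, 1↦1, 2↦1, 3↦3, 4↦1]  zeros at y ∈ ∅
  x = 2: [0↦0, 1↦2, 2↦4, 3↦0, 4↦4]  zeros at y ∈ {0, 3}
  x = 3: [0↦3, 1↦3, 2↦0, 3↦3, 4↦1]  zeros at y ∈ {2}
  x = 4: [0↦4, 1↦0, 2↦0, 3↦3, 4↦3]  zeros at y ∈ {1, 2}
Collecting zeros: affine points = {(0, 2), (2, 0), (2, 3), (3, 2), (4, 1), (4, 2)}.
Total count |C(F_5)_aff| = 6.


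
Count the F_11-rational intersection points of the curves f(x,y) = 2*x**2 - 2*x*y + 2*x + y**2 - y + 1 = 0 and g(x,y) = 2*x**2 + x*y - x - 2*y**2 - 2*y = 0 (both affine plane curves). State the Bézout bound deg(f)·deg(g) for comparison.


Common zeros: {(7, 3)}; count = 1; Bézout bound = 4.

deg(f) = 2, deg(g) = 2, so Bézout bound = 4.
Scan x ∈ F_11. For each x, list the y ∈ F_11 with f(x, y) ≡ 0 and those with g(x, y) ≡ 0 (mod 11); the common zeros in that column are the intersection.
  x = 0: f ≡ 0 at y ∈ ∅; g ≡ 0 at y ∈ {0, 10}; common: ∅.
  x = 1: f ≡ 0 at y ∈ {7}; g ≡ 0 at y ∈ {6, 10}; common: ∅.
  x = 2: f ≡ 0 at y ∈ ∅; g ≡ 0 at y ∈ {5, 6}; common: ∅.
  x = 3: f ≡ 0 at y ∈ {8, 10}; g ≡ 0 at y ∈ {3}; common: ∅.
  x = 4: f ≡ 0 at y ∈ {1, 8}; g ≡ 0 at y ∈ ∅; common: ∅.
  x = 5: f ≡ 0 at y ∈ {4, 7}; g ≡ 0 at y ∈ ∅; common: ∅.
  x = 6: f ≡ 0 at y ∈ {3, 10}; g ≡ 0 at y ∈ {0, 2}; common: ∅.
  x = 7: f ≡ 0 at y ∈ {1, 3}; g ≡ 0 at y ∈ {3, 5}; common: {3}.
  x = 8: f ≡ 0 at y ∈ ∅; g ≡ 0 at y ∈ ∅; common: ∅.
  x = 9: f ≡ 0 at y ∈ {4}; g ≡ 0 at y ∈ ∅; common: ∅.
  x = 10: f ≡ 0 at y ∈ ∅; g ≡ 0 at y ∈ {2}; common: ∅.
Collecting: common zeros = {(7, 3)}, so the count is 1.
Comparison with the Bézout bound: 1 ≤ 4 = deg(f)·deg(g), as expected for curves with no common component (the affine F_11-count falls short of the bound because intersections may lie at infinity, over extension fields, or carry multiplicity).


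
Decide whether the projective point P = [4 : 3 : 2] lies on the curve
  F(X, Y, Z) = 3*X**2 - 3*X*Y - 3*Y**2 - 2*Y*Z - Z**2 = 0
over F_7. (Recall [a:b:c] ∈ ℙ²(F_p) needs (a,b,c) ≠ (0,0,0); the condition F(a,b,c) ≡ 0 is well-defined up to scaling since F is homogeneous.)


F(4,3,2) ≡ 4 (mod 7); P is NOT on the curve.

Evaluate F(4, 3, 2) term-by-term (mod 7).
  3*X**2 ↦ 3·16·1·1 = 48
  -3*X*Y ↦ -3·4·3·1 = -36
  -3*Y**2 ↦ -3·1·9·1 = -27
  -2*Y*Z ↦ -2·1·3·2 = -12
  -Z**2 ↦ -1·1·1·4 = -4
Sum: F(4, 3, 2) = (48) + (-36) + (-27) + (-12) + (-4) = -31.
Reducing mod 7: -31 ≡ 4 (mod 7).
Since F(a, b, c) ≡ 4 ≠ 0 (mod 7), P does NOT lie on the curve.


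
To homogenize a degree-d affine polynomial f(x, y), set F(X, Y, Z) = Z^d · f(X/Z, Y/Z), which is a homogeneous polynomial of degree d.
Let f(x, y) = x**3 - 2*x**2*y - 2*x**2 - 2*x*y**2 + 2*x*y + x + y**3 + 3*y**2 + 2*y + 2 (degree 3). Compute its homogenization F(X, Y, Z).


F(X, Y, Z) = X**3 - 2*X**2*Y - 2*X**2*Z - 2*X*Y**2 + 2*X*Y*Z + X*Z**2 + Y**3 + 3*Y**2*Z + 2*Y*Z**2 + 2*Z**3

deg(f) = 3.
Substitute x = X/Z, y = Y/Z into f, then multiply by Z^3.
  monomial 1·x^3·y^0 ↦ 1·X^3·Y^0·Z^0.
  monomial -2·x^2·y^1 ↦ -2·X^2·Y^1·Z^0.
  monomial -2·x^2·y^0 ↦ -2·X^2·Y^0·Z^1.
  monomial -2·x^1·y^2 ↦ -2·X^1·Y^2·Z^0.
  monomial 2·x^1·y^1 ↦ 2·X^1·Y^1·Z^1.
  monomial 1·x^1·y^0 ↦ 1·X^1·Y^0·Z^2.
  monomial 1·x^0·y^3 ↦ 1·X^0·Y^3·Z^0.
  monomial 3·x^0·y^2 ↦ 3·X^0·Y^2·Z^1.
  monomial 2·x^0·y^1 ↦ 2·X^0·Y^1·Z^2.
  monomial 2·x^0·y^0 ↦ 2·X^0·Y^0·Z^3.
Collecting: F(X, Y, Z) = X**3 - 2*X**2*Y - 2*X**2*Z - 2*X*Y**2 + 2*X*Y*Z + X*Z**2 + Y**3 + 3*Y**2*Z + 2*Y*Z**2 + 2*Z**3.


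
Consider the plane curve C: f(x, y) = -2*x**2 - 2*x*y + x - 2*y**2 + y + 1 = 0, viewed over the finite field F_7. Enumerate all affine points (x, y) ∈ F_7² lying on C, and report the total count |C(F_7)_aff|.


Affine F_7-points: {(0, 1), (0, 3), (1, 0), (1, 3), (2, 4), (2, 5), (3, 0), (3, 1), (4, 2), (4, 5), (5, 2), (5, 4), (6, 6)}; count = 13.

For each of the 49 pairs (x, y) ∈ F_7², evaluate f(x, y) mod 7. Record the zeros.
  x = 0: [0↦1, 1↦0, 2↦2, 3↦0, 4↦1, 5↦5, 6↦5]  zeros at y ∈ {1, 3}
  x = 1: [0↦0, 1↦4, 2↦4, 3↦0, 4↦6, 5↦1, 6↦6]  zeros at y ∈ {0, 3}
  x = 2: [0↦2, 1↦4, 2↦2, 3↦3, 4↦0, 5↦0, 6↦3]  zeros at y ∈ {4, 5}
  x = 3: [0↦0, 1↦0, 2↦3, 3↦2, 4↦4, 5↦2, 6↦3]  zeros at y ∈ {0, 1}
  x = 4: [0↦1, 1↦6, 2↦0, 3↦4, 4↦4, 5↦0, 6↦6]  zeros at y ∈ {2, 5}
  x = 5: [0↦5, 1↦1, 2↦0, 3↦2, 4↦0, 5↦1, 6↦5]  zeros at y ∈ {2, 4}
  x = 6: [0↦5, 1↦6, 2↦3, 3↦3, 4↦6, 5↦5, 6↦0]  zeros at y ∈ {6}
Collecting zeros: affine points = {(0, 1), (0, 3), (1, 0), (1, 3), (2, 4), (2, 5), (3, 0), (3, 1), (4, 2), (4, 5), (5, 2), (5, 4), (6, 6)}.
Total count |C(F_7)_aff| = 13.


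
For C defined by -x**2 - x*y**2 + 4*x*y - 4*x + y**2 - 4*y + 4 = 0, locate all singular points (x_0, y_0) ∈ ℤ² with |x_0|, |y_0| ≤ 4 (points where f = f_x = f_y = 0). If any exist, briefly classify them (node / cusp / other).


Singular points: {(0, 2)}; classification: node.

Compute partial derivatives:
  f_x = -2*x - y**2 + 4*y - 4.
  f_y = -2*x*y + 4*x + 2*y - 4.
Scan x_0 ∈ {−4, ..., 4}. For each x_0, f_y(x_0, y) is a polynomial in y; find its integer roots y ∈ {−4, ..., 4}, then test f_x and f at those candidates.
  x = -4: f_y(-4, y) = 10*y - 20; vanishes at y ∈ {2}. (-4, 2): f_x = 8 ≠ 0.
  x = -3: f_y(-3, y) = 8*y - 16; vanishes at y ∈ {2}. (-3, 2): f_x = 6 ≠ 0.
  x = -2: f_y(-2, y) = 6*y - 12; vanishes at y ∈ {2}. (-2, 2): f_x = 4 ≠ 0.
  x = -1: f_y(-1, y) = 4*y - 8; vanishes at y ∈ {2}. (-1, 2): f_x = 2 ≠ 0.
  x = 0: f_y(0, y) = 2*y - 4; vanishes at y ∈ {2}. (0, 2): f_x = 0, f = 0 — SINGULAR.
  x = 1: f_y(1, y) = 0; vanishes at y ∈ {-4, -3, -2, -1, 0, 1, 2, 3, 4}. (1, -4): f_x = -38 ≠ 0; (1, -3): f_x = -27 ≠ 0; (1, -2): f_x = -18 ≠ 0; (1, -1): f_x = -11 ≠ 0; (1, 0): f_x = -6 ≠ 0; (1, 1): f_x = -3 ≠ 0; (1, 2): f_x = -2 ≠ 0; (1, 3): f_x = -3 ≠ 0; (1, 4): f_x = -6 ≠ 0.
  x = 2: f_y(2, y) = 4 - 2*y; vanishes at y ∈ {2}. (2, 2): f_x = -4 ≠ 0.
  x = 3: f_y(3, y) = 8 - 4*y; vanishes at y ∈ {2}. (3, 2): f_x = -6 ≠ 0.
  x = 4: f_y(4, y) = 12 - 6*y; vanishes at y ∈ {2}. (4, 2): f_x = -8 ≠ 0.
Only singular point on the grid: (0, 2).
Classify: substitute x = 0 + u, y = 2 + v and expand: f = -u**2 - u*v**2 + v**2.
No constant or linear terms (consistent with a singular point). Quadratic part: -u**2 + v**2. Cubic part: -u*v**2.
The quadratic part v**2 - u**2 = (v − u)(v + u) splits into two distinct linear factors, so there are two distinct tangent lines y − 2 = ±(x − 0) — this is a node (ordinary double point).
Classification: node.


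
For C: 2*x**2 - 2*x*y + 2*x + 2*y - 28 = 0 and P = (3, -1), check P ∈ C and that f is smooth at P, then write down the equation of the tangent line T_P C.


Tangent line at P: 16*x - 4*y - 52 = 0.

Step 1: f(3, -1) = 0, so P lies on C.
Step 2: partial derivatives
  f_x(x, y) = 4*x - 2*y + 2, f_y(x, y) = 2 - 2*x.
  f_x(P) = 16, f_y(P) = -4 (gradient nonzero, so P is smooth).
Step 3: tangent line at P: 16·(x − 3) + -4·(y − -1) = 0.
Expanding: 16*x - 4*y - 52 = 0.


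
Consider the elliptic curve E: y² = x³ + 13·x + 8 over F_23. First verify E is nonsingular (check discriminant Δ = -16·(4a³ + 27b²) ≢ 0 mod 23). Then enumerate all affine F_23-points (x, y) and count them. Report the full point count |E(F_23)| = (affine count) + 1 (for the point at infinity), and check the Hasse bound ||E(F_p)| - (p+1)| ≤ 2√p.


Affine points = {(0, 10), (0, 13), (4, 3), (4, 20), (6, 7), (6, 16), (8, 7), (8, 16), (9, 7), (9, 16), (12, 11), (12, 12), (14, 6), (14, 17), (15, 6), (15, 17), (17, 6), (17, 17), (18, 5), (18, 18)}; affine count = 20; |E(F_23)| = 21.

Discriminant check: Δ ∝ 4a³ + 27b² = 4·13³ + 27·8² = 4·2197 + 27·64 ≡ 5 (mod 23). Nonzero ⇒ E is nonsingular.
For each x ∈ F_23, compute rhs = x³ + 13·x + 8 mod 23, then count y ∈ F_23 with y² ≡ rhs.
  x = 0: rhs = 8, matching y values: 10, 13 (2 points).
  x = 1: rhs = 22, matching y values: none (0 points).
  x = 2: rhs = 19, matching y values: none (0 points).
  x = 3: rhs = 5, matching y values: none (0 points).
  x = 4: rhs = 9, matching y values: 3, 20 (2 points).
  x = 5: rhs = 14, matching y values: none (0 points).
  x = 6: rhs = 3, matching y values: 7, 16 (2 points).
  x = 7: rhs = 5, matching y values: none (0 points).
  x = 8: rhs = 3, matching y values: 7, 16 (2 points).
  x = 9: rhs = 3, matching y values: 7, 16 (2 points).
  x = 10: rhs = 11, matching y values: none (0 points).
  x = 11: rhs = 10, matching y values: none (0 points).
  x = 12: rhs = 6, matching y values: 11, 12 (2 points).
  x = 13: rhs = 5, matching y values: none (0 points).
  x = 14: rhs = 13, matching y values: 6, 17 (2 points).
  x = 15: rhs = 13, matching y values: 6, 17 (2 points).
  x = 16: rhs = 11, matching y values: none (0 points).
  x = 17: rhs = 13, matching y values: 6, 17 (2 points).
  x = 18: rhs = 2, matching y values: 5, 18 (2 points).
  x = 19: rhs = 7, matching y values: none (0 points).
  x = 20: rhs = 11, matching y values: none (0 points).
  x = 21: rhs = 20, matching y values: none (0 points).
  x = 22: rhs = 17, matching y values: none (0 points).
Total affine count: 20.
Full point count |E(F_23)| = 20 + 1 = 21.
Hasse bound: |21 − (23+1)| = |-3| = 3 ≤ 2√23 ≈ 9.5917 ✓.
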